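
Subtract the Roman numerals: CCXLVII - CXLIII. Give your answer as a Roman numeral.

CCXLVII = 247
CXLIII = 143
247 - 143 = 104

CIV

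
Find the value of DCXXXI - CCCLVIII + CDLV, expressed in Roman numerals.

DCXXXI = 631, CCCLVIII = 358, CDLV = 455
631 - 358 = 273
273 + 455 = 728

DCCXXVIII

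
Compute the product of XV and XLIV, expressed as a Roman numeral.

XV = 15
XLIV = 44
15 × 44 = 660

DCLX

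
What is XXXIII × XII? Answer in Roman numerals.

XXXIII = 33
XII = 12
33 × 12 = 396

CCCXCVI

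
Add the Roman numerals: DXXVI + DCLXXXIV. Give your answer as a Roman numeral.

DXXVI = 526
DCLXXXIV = 684
526 + 684 = 1210

MCCX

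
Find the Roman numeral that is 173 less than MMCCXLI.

MMCCXLI = 2241
2241 - 173 = 2068

MMLXVIII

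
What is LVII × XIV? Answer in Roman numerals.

LVII = 57
XIV = 14
57 × 14 = 798

DCCXCVIII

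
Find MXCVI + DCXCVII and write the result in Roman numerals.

MXCVI = 1096
DCXCVII = 697
1096 + 697 = 1793

MDCCXCIII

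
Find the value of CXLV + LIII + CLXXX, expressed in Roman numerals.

CXLV = 145, LIII = 53, CLXXX = 180
145 + 53 = 198
198 + 180 = 378

CCCLXXVIII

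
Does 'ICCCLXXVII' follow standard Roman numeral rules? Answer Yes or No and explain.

'ICCCLXXVII': Invalid subtractive combination: IC

No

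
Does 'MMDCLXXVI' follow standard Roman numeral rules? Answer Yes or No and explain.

'MMDCLXXVI': Check the rules: uses only the symbols I, V, X, L, C, D, M; no symbol is repeated more than three times in a row; V, L and D each appear at most once; no smaller symbol precedes a larger one (values never increase from left to right). Value: M (1000) + M (1000) + D (500) + C (100) + L (50) + X (10) + X (10) + V (5) + I (1) = 2676. So it is a valid standard Roman numeral.

Yes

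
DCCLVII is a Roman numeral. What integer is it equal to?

DCCLVII: D=500, C=100, C=100, L=50, V=5, I=1, I=1
500 + 100 + 100 + 50 + 5 + 1 + 1 = 757

757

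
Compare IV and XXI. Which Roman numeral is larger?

IV = 4
XXI = 21
21 is larger

XXI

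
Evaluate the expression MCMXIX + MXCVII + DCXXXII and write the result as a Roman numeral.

MCMXIX = 1919, MXCVII = 1097, DCXXXII = 632
1919 + 1097 = 3016
3016 + 632 = 3648

MMMDCXLVIII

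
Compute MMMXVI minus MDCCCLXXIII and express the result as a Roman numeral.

MMMXVI = 3016
MDCCCLXXIII = 1873
3016 - 1873 = 1143

MCXLIII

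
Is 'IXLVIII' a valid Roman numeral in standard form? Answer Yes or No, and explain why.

'IXLVIII': I (position 1) comes before the larger symbol L (position 3) without being directly in front of it as a subtractive pair; apart from IV, IX, XL, XC, CD and CM, symbols must go from largest to smallest

No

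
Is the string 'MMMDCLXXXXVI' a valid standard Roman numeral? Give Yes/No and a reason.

'MMMDCLXXXXVI': More than 3 consecutive X's

No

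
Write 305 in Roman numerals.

Convert 305 to Roman numerals:
  305 contains 3×100 (CCC)
  5 contains 1×5 (V)

CCCV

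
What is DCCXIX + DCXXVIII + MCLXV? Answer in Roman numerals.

DCCXIX = 719, DCXXVIII = 628, MCLXV = 1165
719 + 628 = 1347
1347 + 1165 = 2512

MMDXII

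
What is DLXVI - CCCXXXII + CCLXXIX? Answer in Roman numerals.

DLXVI = 566, CCCXXXII = 332, CCLXXIX = 279
566 - 332 = 234
234 + 279 = 513

DXIII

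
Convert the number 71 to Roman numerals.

Convert 71 to Roman numerals:
  71 contains 1×50 (L)
  21 contains 2×10 (XX)
  1 contains 1×1 (I)

LXXI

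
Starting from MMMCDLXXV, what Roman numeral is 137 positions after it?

MMMCDLXXV = 3475
3475 + 137 = 3612

MMMDCXII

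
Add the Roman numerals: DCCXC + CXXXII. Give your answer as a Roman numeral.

DCCXC = 790
CXXXII = 132
790 + 132 = 922

CMXXII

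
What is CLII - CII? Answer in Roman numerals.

CLII = 152
CII = 102
152 - 102 = 50

L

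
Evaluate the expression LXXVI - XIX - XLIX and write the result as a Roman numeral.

LXXVI = 76, XIX = 19, XLIX = 49
76 - 19 = 57
57 - 49 = 8

VIII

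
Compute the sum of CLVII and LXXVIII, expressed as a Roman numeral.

CLVII = 157
LXXVIII = 78
157 + 78 = 235

CCXXXV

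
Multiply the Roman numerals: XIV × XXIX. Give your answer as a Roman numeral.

XIV = 14
XXIX = 29
14 × 29 = 406

CDVI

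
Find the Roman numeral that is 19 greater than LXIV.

LXIV = 64
64 + 19 = 83

LXXXIII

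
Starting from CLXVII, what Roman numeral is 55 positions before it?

CLXVII = 167
167 - 55 = 112

CXII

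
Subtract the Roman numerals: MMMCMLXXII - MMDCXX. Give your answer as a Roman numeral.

MMMCMLXXII = 3972
MMDCXX = 2620
3972 - 2620 = 1352

MCCCLII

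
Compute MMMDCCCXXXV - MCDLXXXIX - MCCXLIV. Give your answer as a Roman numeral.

MMMDCCCXXXV = 3835, MCDLXXXIX = 1489, MCCXLIV = 1244
3835 - 1489 = 2346
2346 - 1244 = 1102

MCII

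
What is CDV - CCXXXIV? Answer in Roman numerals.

CDV = 405
CCXXXIV = 234
405 - 234 = 171

CLXXI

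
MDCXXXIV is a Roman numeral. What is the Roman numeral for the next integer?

MDCXXXIV = 1634; next is 1635

MDCXXXV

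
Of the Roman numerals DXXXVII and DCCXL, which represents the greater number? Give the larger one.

DXXXVII = 537
DCCXL = 740
740 is larger

DCCXL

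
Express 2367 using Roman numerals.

Convert 2367 to Roman numerals:
  2367 contains 2×1000 (MM)
  367 contains 3×100 (CCC)
  67 contains 1×50 (L)
  17 contains 1×10 (X)
  7 contains 1×5 (V)
  2 contains 2×1 (II)

MMCCCLXVII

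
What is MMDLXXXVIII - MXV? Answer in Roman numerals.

MMDLXXXVIII = 2588
MXV = 1015
2588 - 1015 = 1573

MDLXXIII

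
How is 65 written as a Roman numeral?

Convert 65 to Roman numerals:
  65 contains 1×50 (L)
  15 contains 1×10 (X)
  5 contains 1×5 (V)

LXV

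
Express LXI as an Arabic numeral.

LXI: L=50, X=10, I=1
50 + 10 + 1 = 61

61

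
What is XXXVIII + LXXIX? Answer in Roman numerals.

XXXVIII = 38
LXXIX = 79
38 + 79 = 117

CXVII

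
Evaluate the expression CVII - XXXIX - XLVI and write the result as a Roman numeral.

CVII = 107, XXXIX = 39, XLVI = 46
107 - 39 = 68
68 - 46 = 22

XXII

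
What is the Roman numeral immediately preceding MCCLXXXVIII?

MCCLXXXVIII = 1288, so the previous integer is 1288 - 1 = 1287

MCCLXXXVII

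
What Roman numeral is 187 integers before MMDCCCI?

MMDCCCI = 2801
2801 - 187 = 2614

MMDCXIV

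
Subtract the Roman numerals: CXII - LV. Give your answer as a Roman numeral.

CXII = 112
LV = 55
112 - 55 = 57

LVII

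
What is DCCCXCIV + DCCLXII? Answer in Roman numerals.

DCCCXCIV = 894
DCCLXII = 762
894 + 762 = 1656

MDCLVI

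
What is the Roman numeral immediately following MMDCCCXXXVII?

MMDCCCXXXVII = 2837, so the next integer is 2837 + 1 = 2838

MMDCCCXXXVIII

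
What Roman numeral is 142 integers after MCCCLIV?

MCCCLIV = 1354
1354 + 142 = 1496

MCDXCVI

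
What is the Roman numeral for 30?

Convert 30 to Roman numerals:
  30 contains 3×10 (XXX)

XXX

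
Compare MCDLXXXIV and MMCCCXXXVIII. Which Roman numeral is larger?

MCDLXXXIV = 1484
MMCCCXXXVIII = 2338
2338 is larger

MMCCCXXXVIII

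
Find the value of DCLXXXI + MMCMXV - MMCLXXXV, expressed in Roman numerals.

DCLXXXI = 681, MMCMXV = 2915, MMCLXXXV = 2185
681 + 2915 = 3596
3596 - 2185 = 1411

MCDXI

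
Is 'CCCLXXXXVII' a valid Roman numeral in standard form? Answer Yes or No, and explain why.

'CCCLXXXXVII': More than 3 consecutive X's

No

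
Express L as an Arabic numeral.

L: L=50

50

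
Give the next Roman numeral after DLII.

DLII = 552, so the next integer is 552 + 1 = 553

DLIII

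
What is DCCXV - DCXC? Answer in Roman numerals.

DCCXV = 715
DCXC = 690
715 - 690 = 25

XXV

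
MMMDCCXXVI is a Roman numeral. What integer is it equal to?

MMMDCCXXVI: M=1000, M=1000, M=1000, D=500, C=100, C=100, X=10, X=10, V=5, I=1
1000 + 1000 + 1000 + 500 + 100 + 100 + 10 + 10 + 5 + 1 = 3726

3726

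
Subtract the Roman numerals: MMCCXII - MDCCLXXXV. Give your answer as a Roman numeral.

MMCCXII = 2212
MDCCLXXXV = 1785
2212 - 1785 = 427

CDXXVII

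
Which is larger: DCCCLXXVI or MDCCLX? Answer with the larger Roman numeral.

DCCCLXXVI = 876
MDCCLX = 1760
1760 is larger

MDCCLX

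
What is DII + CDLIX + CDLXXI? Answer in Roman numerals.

DII = 502, CDLIX = 459, CDLXXI = 471
502 + 459 = 961
961 + 471 = 1432

MCDXXXII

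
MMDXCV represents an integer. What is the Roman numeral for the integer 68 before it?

MMDXCV = 2595
2595 - 68 = 2527

MMDXXVII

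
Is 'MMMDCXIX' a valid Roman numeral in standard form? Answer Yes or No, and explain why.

'MMMDCXIX': Check the rules: uses only the symbols I, V, X, L, C, D, M; no symbol is repeated more than three times in a row; V, L and D each appear at most once; the only place a smaller symbol precedes a larger one is the allowed subtractive pair IX, the symbol right after such a pair (if any) is smaller than the pair's first symbol, and otherwise the values never increase from left to right. Value: M (1000) + M (1000) + M (1000) + D (500) + C (100) + X (10) + IX (9) = 3619. So it is a valid standard Roman numeral.

Yes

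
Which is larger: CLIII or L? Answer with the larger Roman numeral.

CLIII = 153
L = 50
153 is larger

CLIII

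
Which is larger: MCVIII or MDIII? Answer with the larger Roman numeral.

MCVIII = 1108
MDIII = 1503
1503 is larger

MDIII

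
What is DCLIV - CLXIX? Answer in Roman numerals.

DCLIV = 654
CLXIX = 169
654 - 169 = 485

CDLXXXV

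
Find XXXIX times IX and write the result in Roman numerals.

XXXIX = 39
IX = 9
39 × 9 = 351

CCCLI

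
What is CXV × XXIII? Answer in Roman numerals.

CXV = 115
XXIII = 23
115 × 23 = 2645

MMDCXLV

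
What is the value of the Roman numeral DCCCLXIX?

DCCCLXIX: D=500, C=100, C=100, C=100, L=50, X=10, IX=9
500 + 100 + 100 + 100 + 50 + 10 + 9 = 869

869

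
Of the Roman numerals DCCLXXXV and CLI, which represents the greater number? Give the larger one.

DCCLXXXV = 785
CLI = 151
785 is larger

DCCLXXXV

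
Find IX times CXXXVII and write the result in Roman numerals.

IX = 9
CXXXVII = 137
9 × 137 = 1233

MCCXXXIII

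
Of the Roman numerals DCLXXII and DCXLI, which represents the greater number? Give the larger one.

DCLXXII = 672
DCXLI = 641
672 is larger

DCLXXII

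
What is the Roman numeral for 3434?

Convert 3434 to Roman numerals:
  3434 contains 3×1000 (MMM)
  434 contains 1×400 (CD)
  34 contains 3×10 (XXX)
  4 contains 1×4 (IV)

MMMCDXXXIV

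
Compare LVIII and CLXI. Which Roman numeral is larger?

LVIII = 58
CLXI = 161
161 is larger

CLXI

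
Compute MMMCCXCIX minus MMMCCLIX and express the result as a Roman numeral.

MMMCCXCIX = 3299
MMMCCLIX = 3259
3299 - 3259 = 40

XL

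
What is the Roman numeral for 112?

Convert 112 to Roman numerals:
  112 contains 1×100 (C)
  12 contains 1×10 (X)
  2 contains 2×1 (II)

CXII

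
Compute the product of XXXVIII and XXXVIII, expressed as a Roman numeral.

XXXVIII = 38
XXXVIII = 38
38 × 38 = 1444

MCDXLIV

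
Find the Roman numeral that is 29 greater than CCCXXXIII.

CCCXXXIII = 333
333 + 29 = 362

CCCLXII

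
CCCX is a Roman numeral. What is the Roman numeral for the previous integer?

CCCX = 310, so the previous integer is 310 - 1 = 309

CCCIX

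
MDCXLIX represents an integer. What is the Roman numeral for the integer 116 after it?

MDCXLIX = 1649
1649 + 116 = 1765

MDCCLXV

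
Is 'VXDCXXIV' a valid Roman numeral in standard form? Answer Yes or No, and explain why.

'VXDCXXIV': V should not appear more than once

No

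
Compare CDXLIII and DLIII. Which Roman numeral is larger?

CDXLIII = 443
DLIII = 553
553 is larger

DLIII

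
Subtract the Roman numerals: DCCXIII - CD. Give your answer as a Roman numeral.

DCCXIII = 713
CD = 400
713 - 400 = 313

CCCXIII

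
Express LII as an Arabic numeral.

LII: L=50, I=1, I=1
50 + 1 + 1 = 52

52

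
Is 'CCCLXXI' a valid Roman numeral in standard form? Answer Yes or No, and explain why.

'CCCLXXI': Check the rules: uses only the symbols I, V, X, L, C, D, M; no symbol is repeated more than three times in a row; V, L and D each appear at most once; no smaller symbol precedes a larger one (values never increase from left to right). Value: C (100) + C (100) + C (100) + L (50) + X (10) + X (10) + I (1) = 371. So it is a valid standard Roman numeral.

Yes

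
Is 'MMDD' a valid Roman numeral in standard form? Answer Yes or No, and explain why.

'MMDD': D should not appear more than once

No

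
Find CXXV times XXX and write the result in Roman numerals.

CXXV = 125
XXX = 30
125 × 30 = 3750

MMMDCCL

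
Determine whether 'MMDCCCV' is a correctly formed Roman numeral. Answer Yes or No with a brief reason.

'MMDCCCV': Check the rules: uses only the symbols I, V, X, L, C, D, M; no symbol is repeated more than three times in a row; V, L and D each appear at most once; no smaller symbol precedes a larger one (values never increase from left to right). Value: M (1000) + M (1000) + D (500) + C (100) + C (100) + C (100) + V (5) = 2805. So it is a valid standard Roman numeral.

Yes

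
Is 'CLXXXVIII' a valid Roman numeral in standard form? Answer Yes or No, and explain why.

'CLXXXVIII': Check the rules: uses only the symbols I, V, X, L, C, D, M; no symbol is repeated more than three times in a row; V, L and D each appear at most once; no smaller symbol precedes a larger one (values never increase from left to right). Value: C (100) + L (50) + X (10) + X (10) + X (10) + V (5) + I (1) + I (1) + I (1) = 188. So it is a valid standard Roman numeral.

Yes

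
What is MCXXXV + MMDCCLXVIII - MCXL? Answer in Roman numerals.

MCXXXV = 1135, MMDCCLXVIII = 2768, MCXL = 1140
1135 + 2768 = 3903
3903 - 1140 = 2763

MMDCCLXIII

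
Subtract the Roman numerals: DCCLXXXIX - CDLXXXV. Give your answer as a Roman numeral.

DCCLXXXIX = 789
CDLXXXV = 485
789 - 485 = 304

CCCIV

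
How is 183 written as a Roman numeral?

Convert 183 to Roman numerals:
  183 contains 1×100 (C)
  83 contains 1×50 (L)
  33 contains 3×10 (XXX)
  3 contains 3×1 (III)

CLXXXIII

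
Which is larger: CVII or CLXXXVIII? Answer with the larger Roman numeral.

CVII = 107
CLXXXVIII = 188
188 is larger

CLXXXVIII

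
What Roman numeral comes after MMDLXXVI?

MMDLXXVI = 2576, so the next integer is 2576 + 1 = 2577

MMDLXXVII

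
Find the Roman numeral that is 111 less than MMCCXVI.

MMCCXVI = 2216
2216 - 111 = 2105

MMCV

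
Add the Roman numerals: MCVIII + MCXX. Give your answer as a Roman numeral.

MCVIII = 1108
MCXX = 1120
1108 + 1120 = 2228

MMCCXXVIII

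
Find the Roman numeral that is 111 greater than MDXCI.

MDXCI = 1591
1591 + 111 = 1702

MDCCII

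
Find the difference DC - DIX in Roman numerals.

DC = 600
DIX = 509
600 - 509 = 91

XCI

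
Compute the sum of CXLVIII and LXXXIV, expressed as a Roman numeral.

CXLVIII = 148
LXXXIV = 84
148 + 84 = 232

CCXXXII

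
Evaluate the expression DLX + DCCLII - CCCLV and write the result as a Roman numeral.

DLX = 560, DCCLII = 752, CCCLV = 355
560 + 752 = 1312
1312 - 355 = 957

CMLVII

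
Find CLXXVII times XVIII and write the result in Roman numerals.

CLXXVII = 177
XVIII = 18
177 × 18 = 3186

MMMCLXXXVI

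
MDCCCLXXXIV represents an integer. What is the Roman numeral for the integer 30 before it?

MDCCCLXXXIV = 1884
1884 - 30 = 1854

MDCCCLIV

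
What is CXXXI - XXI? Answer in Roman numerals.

CXXXI = 131
XXI = 21
131 - 21 = 110

CX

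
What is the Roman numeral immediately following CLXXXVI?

CLXXXVI = 186, so the next integer is 186 + 1 = 187

CLXXXVII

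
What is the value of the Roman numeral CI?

CI: C=100, I=1
100 + 1 = 101

101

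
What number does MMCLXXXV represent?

MMCLXXXV: M=1000, M=1000, C=100, L=50, X=10, X=10, X=10, V=5
1000 + 1000 + 100 + 50 + 10 + 10 + 10 + 5 = 2185

2185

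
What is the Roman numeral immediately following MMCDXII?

MMCDXII = 2412, so the next integer is 2412 + 1 = 2413

MMCDXIII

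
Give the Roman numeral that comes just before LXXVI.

LXXVI = 76; previous is 75

LXXV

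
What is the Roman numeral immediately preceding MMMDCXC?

MMMDCXC = 3690; previous is 3689

MMMDCLXXXIX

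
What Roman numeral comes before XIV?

XIV = 14; previous is 13

XIII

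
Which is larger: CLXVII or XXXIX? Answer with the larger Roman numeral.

CLXVII = 167
XXXIX = 39
167 is larger

CLXVII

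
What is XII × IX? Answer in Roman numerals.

XII = 12
IX = 9
12 × 9 = 108

CVIII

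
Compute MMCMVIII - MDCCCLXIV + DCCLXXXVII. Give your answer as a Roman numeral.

MMCMVIII = 2908, MDCCCLXIV = 1864, DCCLXXXVII = 787
2908 - 1864 = 1044
1044 + 787 = 1831

MDCCCXXXI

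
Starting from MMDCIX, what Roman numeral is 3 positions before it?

MMDCIX = 2609
2609 - 3 = 2606

MMDCVI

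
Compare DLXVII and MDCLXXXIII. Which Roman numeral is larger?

DLXVII = 567
MDCLXXXIII = 1683
1683 is larger

MDCLXXXIII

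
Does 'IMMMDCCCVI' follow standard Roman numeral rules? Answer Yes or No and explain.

'IMMMDCCCVI': Invalid subtractive combination: IM

No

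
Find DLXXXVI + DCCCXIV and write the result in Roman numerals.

DLXXXVI = 586
DCCCXIV = 814
586 + 814 = 1400

MCD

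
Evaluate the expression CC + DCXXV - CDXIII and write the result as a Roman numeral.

CC = 200, DCXXV = 625, CDXIII = 413
200 + 625 = 825
825 - 413 = 412

CDXII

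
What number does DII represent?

DII: D=500, I=1, I=1
500 + 1 + 1 = 502

502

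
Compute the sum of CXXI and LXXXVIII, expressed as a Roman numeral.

CXXI = 121
LXXXVIII = 88
121 + 88 = 209

CCIX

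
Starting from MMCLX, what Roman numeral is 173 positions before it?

MMCLX = 2160
2160 - 173 = 1987

MCMLXXXVII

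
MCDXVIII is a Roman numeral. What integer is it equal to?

MCDXVIII: M=1000, CD=400, X=10, V=5, I=1, I=1, I=1
1000 + 400 + 10 + 5 + 1 + 1 + 1 = 1418

1418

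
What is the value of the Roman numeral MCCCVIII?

MCCCVIII: M=1000, C=100, C=100, C=100, V=5, I=1, I=1, I=1
1000 + 100 + 100 + 100 + 5 + 1 + 1 + 1 = 1308

1308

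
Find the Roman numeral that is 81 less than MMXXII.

MMXXII = 2022
2022 - 81 = 1941

MCMXLI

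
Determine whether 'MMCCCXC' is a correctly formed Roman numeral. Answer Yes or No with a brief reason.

'MMCCCXC': Check the rules: uses only the symbols I, V, X, L, C, D, M; no symbol is repeated more than three times in a row; V, L and D each appear at most once; the only place a smaller symbol precedes a larger one is the allowed subtractive pair XC, the symbol right after such a pair (if any) is smaller than the pair's first symbol, and otherwise the values never increase from left to right. Value: M (1000) + M (1000) + C (100) + C (100) + C (100) + XC (90) = 2390. So it is a valid standard Roman numeral.

Yes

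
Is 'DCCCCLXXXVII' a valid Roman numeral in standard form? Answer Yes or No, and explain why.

'DCCCCLXXXVII': More than 3 consecutive C's

No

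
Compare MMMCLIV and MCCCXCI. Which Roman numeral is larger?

MMMCLIV = 3154
MCCCXCI = 1391
3154 is larger

MMMCLIV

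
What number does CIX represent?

CIX: C=100, IX=9
100 + 9 = 109

109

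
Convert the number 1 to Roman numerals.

Convert 1 to Roman numerals:
  1 contains 1×1 (I)

I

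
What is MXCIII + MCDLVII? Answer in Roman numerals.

MXCIII = 1093
MCDLVII = 1457
1093 + 1457 = 2550

MMDL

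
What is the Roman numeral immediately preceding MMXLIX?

MMXLIX = 2049; previous is 2048

MMXLVIII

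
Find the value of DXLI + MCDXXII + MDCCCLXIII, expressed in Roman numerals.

DXLI = 541, MCDXXII = 1422, MDCCCLXIII = 1863
541 + 1422 = 1963
1963 + 1863 = 3826

MMMDCCCXXVI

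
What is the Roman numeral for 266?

Convert 266 to Roman numerals:
  266 contains 2×100 (CC)
  66 contains 1×50 (L)
  16 contains 1×10 (X)
  6 contains 1×5 (V)
  1 contains 1×1 (I)

CCLXVI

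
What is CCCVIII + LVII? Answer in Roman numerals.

CCCVIII = 308
LVII = 57
308 + 57 = 365

CCCLXV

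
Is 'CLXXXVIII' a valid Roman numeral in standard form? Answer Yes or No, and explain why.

'CLXXXVIII': Check the rules: uses only the symbols I, V, X, L, C, D, M; no symbol is repeated more than three times in a row; V, L and D each appear at most once; no smaller symbol precedes a larger one (values never increase from left to right). Value: C (100) + L (50) + X (10) + X (10) + X (10) + V (5) + I (1) + I (1) + I (1) = 188. So it is a valid standard Roman numeral.

Yes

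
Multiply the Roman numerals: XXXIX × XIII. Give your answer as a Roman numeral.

XXXIX = 39
XIII = 13
39 × 13 = 507

DVII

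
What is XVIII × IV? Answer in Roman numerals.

XVIII = 18
IV = 4
18 × 4 = 72

LXXII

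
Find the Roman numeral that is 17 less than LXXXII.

LXXXII = 82
82 - 17 = 65

LXV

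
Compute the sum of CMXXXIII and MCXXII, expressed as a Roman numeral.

CMXXXIII = 933
MCXXII = 1122
933 + 1122 = 2055

MMLV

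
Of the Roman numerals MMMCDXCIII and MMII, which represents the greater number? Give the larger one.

MMMCDXCIII = 3493
MMII = 2002
3493 is larger

MMMCDXCIII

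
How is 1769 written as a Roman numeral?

Convert 1769 to Roman numerals:
  1769 contains 1×1000 (M)
  769 contains 1×500 (D)
  269 contains 2×100 (CC)
  69 contains 1×50 (L)
  19 contains 1×10 (X)
  9 contains 1×9 (IX)

MDCCLXIX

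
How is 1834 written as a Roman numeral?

Convert 1834 to Roman numerals:
  1834 contains 1×1000 (M)
  834 contains 1×500 (D)
  334 contains 3×100 (CCC)
  34 contains 3×10 (XXX)
  4 contains 1×4 (IV)

MDCCCXXXIV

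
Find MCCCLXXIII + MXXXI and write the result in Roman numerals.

MCCCLXXIII = 1373
MXXXI = 1031
1373 + 1031 = 2404

MMCDIV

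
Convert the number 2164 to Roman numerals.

Convert 2164 to Roman numerals:
  2164 contains 2×1000 (MM)
  164 contains 1×100 (C)
  64 contains 1×50 (L)
  14 contains 1×10 (X)
  4 contains 1×4 (IV)

MMCLXIV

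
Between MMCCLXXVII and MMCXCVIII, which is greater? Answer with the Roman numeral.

MMCCLXXVII = 2277
MMCXCVIII = 2198
2277 is larger

MMCCLXXVII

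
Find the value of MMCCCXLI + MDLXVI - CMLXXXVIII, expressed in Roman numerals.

MMCCCXLI = 2341, MDLXVI = 1566, CMLXXXVIII = 988
2341 + 1566 = 3907
3907 - 988 = 2919

MMCMXIX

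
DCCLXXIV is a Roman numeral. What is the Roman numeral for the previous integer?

DCCLXXIV = 774; previous is 773

DCCLXXIII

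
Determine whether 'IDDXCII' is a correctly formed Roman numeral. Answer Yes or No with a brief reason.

'IDDXCII': D should not appear more than once

No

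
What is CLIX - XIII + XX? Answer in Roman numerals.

CLIX = 159, XIII = 13, XX = 20
159 - 13 = 146
146 + 20 = 166

CLXVI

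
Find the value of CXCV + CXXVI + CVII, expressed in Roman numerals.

CXCV = 195, CXXVI = 126, CVII = 107
195 + 126 = 321
321 + 107 = 428

CDXXVIII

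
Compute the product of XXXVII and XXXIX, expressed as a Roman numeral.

XXXVII = 37
XXXIX = 39
37 × 39 = 1443

MCDXLIII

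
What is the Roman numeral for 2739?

Convert 2739 to Roman numerals:
  2739 contains 2×1000 (MM)
  739 contains 1×500 (D)
  239 contains 2×100 (CC)
  39 contains 3×10 (XXX)
  9 contains 1×9 (IX)

MMDCCXXXIX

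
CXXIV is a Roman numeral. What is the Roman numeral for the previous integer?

CXXIV = 124; previous is 123

CXXIII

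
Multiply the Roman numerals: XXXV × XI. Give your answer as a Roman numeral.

XXXV = 35
XI = 11
35 × 11 = 385

CCCLXXXV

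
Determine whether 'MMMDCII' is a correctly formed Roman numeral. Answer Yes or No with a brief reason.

'MMMDCII': Check the rules: uses only the symbols I, V, X, L, C, D, M; no symbol is repeated more than three times in a row; V, L and D each appear at most once; no smaller symbol precedes a larger one (values never increase from left to right). Value: M (1000) + M (1000) + M (1000) + D (500) + C (100) + I (1) + I (1) = 3602. So it is a valid standard Roman numeral.

Yes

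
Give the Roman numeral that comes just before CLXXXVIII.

CLXXXVIII = 188; previous is 187

CLXXXVII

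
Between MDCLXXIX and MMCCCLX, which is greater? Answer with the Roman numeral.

MDCLXXIX = 1679
MMCCCLX = 2360
2360 is larger

MMCCCLX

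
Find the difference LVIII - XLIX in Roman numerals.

LVIII = 58
XLIX = 49
58 - 49 = 9

IX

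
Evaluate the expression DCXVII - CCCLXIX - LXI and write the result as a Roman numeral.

DCXVII = 617, CCCLXIX = 369, LXI = 61
617 - 369 = 248
248 - 61 = 187

CLXXXVII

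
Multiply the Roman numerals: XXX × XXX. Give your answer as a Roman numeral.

XXX = 30
XXX = 30
30 × 30 = 900

CM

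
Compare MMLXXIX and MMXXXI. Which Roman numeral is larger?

MMLXXIX = 2079
MMXXXI = 2031
2079 is larger

MMLXXIX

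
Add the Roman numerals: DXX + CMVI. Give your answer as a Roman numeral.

DXX = 520
CMVI = 906
520 + 906 = 1426

MCDXXVI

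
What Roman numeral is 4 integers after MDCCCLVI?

MDCCCLVI = 1856
1856 + 4 = 1860

MDCCCLX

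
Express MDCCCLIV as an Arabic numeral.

MDCCCLIV: M=1000, D=500, C=100, C=100, C=100, L=50, IV=4
1000 + 500 + 100 + 100 + 100 + 50 + 4 = 1854

1854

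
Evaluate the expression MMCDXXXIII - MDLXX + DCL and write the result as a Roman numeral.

MMCDXXXIII = 2433, MDLXX = 1570, DCL = 650
2433 - 1570 = 863
863 + 650 = 1513

MDXIII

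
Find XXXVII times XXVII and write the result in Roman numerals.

XXXVII = 37
XXVII = 27
37 × 27 = 999

CMXCIX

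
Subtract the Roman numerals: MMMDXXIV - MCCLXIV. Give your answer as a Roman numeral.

MMMDXXIV = 3524
MCCLXIV = 1264
3524 - 1264 = 2260

MMCCLX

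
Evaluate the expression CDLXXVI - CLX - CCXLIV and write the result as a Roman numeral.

CDLXXVI = 476, CLX = 160, CCXLIV = 244
476 - 160 = 316
316 - 244 = 72

LXXII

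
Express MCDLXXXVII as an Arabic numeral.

MCDLXXXVII: M=1000, CD=400, L=50, X=10, X=10, X=10, V=5, I=1, I=1
1000 + 400 + 50 + 10 + 10 + 10 + 5 + 1 + 1 = 1487

1487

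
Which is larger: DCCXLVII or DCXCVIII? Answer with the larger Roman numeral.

DCCXLVII = 747
DCXCVIII = 698
747 is larger

DCCXLVII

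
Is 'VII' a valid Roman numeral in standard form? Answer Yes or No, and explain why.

'VII': Check the rules: uses only the symbols I, V, X, L, C, D, M; no symbol is repeated more than three times in a row; V, L and D each appear at most once; no smaller symbol precedes a larger one (values never increase from left to right). Value: V (5) + I (1) + I (1) = 7. So it is a valid standard Roman numeral.

Yes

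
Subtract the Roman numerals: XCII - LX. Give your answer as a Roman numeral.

XCII = 92
LX = 60
92 - 60 = 32

XXXII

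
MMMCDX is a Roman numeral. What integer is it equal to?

MMMCDX: M=1000, M=1000, M=1000, CD=400, X=10
1000 + 1000 + 1000 + 400 + 10 = 3410

3410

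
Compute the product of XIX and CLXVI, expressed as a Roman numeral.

XIX = 19
CLXVI = 166
19 × 166 = 3154

MMMCLIV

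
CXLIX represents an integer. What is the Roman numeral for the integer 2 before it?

CXLIX = 149
149 - 2 = 147

CXLVII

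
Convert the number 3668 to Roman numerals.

Convert 3668 to Roman numerals:
  3668 contains 3×1000 (MMM)
  668 contains 1×500 (D)
  168 contains 1×100 (C)
  68 contains 1×50 (L)
  18 contains 1×10 (X)
  8 contains 1×5 (V)
  3 contains 3×1 (III)

MMMDCLXVIII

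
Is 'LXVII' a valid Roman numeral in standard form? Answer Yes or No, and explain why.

'LXVII': Check the rules: uses only the symbols I, V, X, L, C, D, M; no symbol is repeated more than three times in a row; V, L and D each appear at most once; no smaller symbol precedes a larger one (values never increase from left to right). Value: L (50) + X (10) + V (5) + I (1) + I (1) = 67. So it is a valid standard Roman numeral.

Yes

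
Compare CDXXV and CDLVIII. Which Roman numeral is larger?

CDXXV = 425
CDLVIII = 458
458 is larger

CDLVIII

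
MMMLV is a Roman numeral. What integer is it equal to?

MMMLV: M=1000, M=1000, M=1000, L=50, V=5
1000 + 1000 + 1000 + 50 + 5 = 3055

3055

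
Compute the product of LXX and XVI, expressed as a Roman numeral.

LXX = 70
XVI = 16
70 × 16 = 1120

MCXX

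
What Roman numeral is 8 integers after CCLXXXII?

CCLXXXII = 282
282 + 8 = 290

CCXC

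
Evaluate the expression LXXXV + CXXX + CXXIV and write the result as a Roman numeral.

LXXXV = 85, CXXX = 130, CXXIV = 124
85 + 130 = 215
215 + 124 = 339

CCCXXXIX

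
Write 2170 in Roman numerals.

Convert 2170 to Roman numerals:
  2170 contains 2×1000 (MM)
  170 contains 1×100 (C)
  70 contains 1×50 (L)
  20 contains 2×10 (XX)

MMCLXX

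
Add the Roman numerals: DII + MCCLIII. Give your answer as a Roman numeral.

DII = 502
MCCLIII = 1253
502 + 1253 = 1755

MDCCLV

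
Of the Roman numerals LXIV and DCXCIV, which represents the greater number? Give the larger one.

LXIV = 64
DCXCIV = 694
694 is larger

DCXCIV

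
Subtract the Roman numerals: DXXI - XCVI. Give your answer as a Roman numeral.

DXXI = 521
XCVI = 96
521 - 96 = 425

CDXXV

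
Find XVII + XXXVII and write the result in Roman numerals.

XVII = 17
XXXVII = 37
17 + 37 = 54

LIV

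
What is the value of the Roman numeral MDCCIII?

MDCCIII: M=1000, D=500, C=100, C=100, I=1, I=1, I=1
1000 + 500 + 100 + 100 + 1 + 1 + 1 = 1703

1703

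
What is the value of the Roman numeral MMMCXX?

MMMCXX: M=1000, M=1000, M=1000, C=100, X=10, X=10
1000 + 1000 + 1000 + 100 + 10 + 10 = 3120

3120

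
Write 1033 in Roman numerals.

Convert 1033 to Roman numerals:
  1033 contains 1×1000 (M)
  33 contains 3×10 (XXX)
  3 contains 3×1 (III)

MXXXIII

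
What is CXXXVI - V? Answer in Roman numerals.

CXXXVI = 136
V = 5
136 - 5 = 131

CXXXI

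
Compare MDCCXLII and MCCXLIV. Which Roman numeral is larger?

MDCCXLII = 1742
MCCXLIV = 1244
1742 is larger

MDCCXLII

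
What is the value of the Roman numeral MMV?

MMV: M=1000, M=1000, V=5
1000 + 1000 + 5 = 2005

2005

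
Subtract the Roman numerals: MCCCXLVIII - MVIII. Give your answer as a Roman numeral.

MCCCXLVIII = 1348
MVIII = 1008
1348 - 1008 = 340

CCCXL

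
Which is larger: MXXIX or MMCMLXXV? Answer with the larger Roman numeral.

MXXIX = 1029
MMCMLXXV = 2975
2975 is larger

MMCMLXXV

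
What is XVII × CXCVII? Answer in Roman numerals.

XVII = 17
CXCVII = 197
17 × 197 = 3349

MMMCCCXLIX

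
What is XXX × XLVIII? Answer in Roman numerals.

XXX = 30
XLVIII = 48
30 × 48 = 1440

MCDXL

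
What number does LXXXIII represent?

LXXXIII: L=50, X=10, X=10, X=10, I=1, I=1, I=1
50 + 10 + 10 + 10 + 1 + 1 + 1 = 83

83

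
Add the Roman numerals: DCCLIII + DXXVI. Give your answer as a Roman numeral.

DCCLIII = 753
DXXVI = 526
753 + 526 = 1279

MCCLXXIX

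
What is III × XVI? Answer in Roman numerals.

III = 3
XVI = 16
3 × 16 = 48

XLVIII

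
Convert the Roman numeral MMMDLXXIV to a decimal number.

MMMDLXXIV: M=1000, M=1000, M=1000, D=500, L=50, X=10, X=10, IV=4
1000 + 1000 + 1000 + 500 + 50 + 10 + 10 + 4 = 3574

3574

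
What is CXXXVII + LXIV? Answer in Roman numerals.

CXXXVII = 137
LXIV = 64
137 + 64 = 201

CCI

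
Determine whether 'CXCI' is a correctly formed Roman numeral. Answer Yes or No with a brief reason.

'CXCI': Check the rules: uses only the symbols I, V, X, L, C, D, M; no symbol is repeated more than three times in a row; V, L and D each appear at most once; the only place a smaller symbol precedes a larger one is the allowed subtractive pair XC, the symbol right after such a pair (if any) is smaller than the pair's first symbol, and otherwise the values never increase from left to right. Value: C (100) + XC (90) + I (1) = 191. So it is a valid standard Roman numeral.

Yes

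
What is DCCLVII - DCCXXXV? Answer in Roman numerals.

DCCLVII = 757
DCCXXXV = 735
757 - 735 = 22

XXII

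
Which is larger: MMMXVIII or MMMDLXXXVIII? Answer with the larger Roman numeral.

MMMXVIII = 3018
MMMDLXXXVIII = 3588
3588 is larger

MMMDLXXXVIII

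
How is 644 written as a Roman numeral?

Convert 644 to Roman numerals:
  644 contains 1×500 (D)
  144 contains 1×100 (C)
  44 contains 1×40 (XL)
  4 contains 1×4 (IV)

DCXLIV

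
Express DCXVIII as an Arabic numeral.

DCXVIII: D=500, C=100, X=10, V=5, I=1, I=1, I=1
500 + 100 + 10 + 5 + 1 + 1 + 1 = 618

618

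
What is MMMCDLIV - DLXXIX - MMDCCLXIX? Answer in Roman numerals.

MMMCDLIV = 3454, DLXXIX = 579, MMDCCLXIX = 2769
3454 - 579 = 2875
2875 - 2769 = 106

CVI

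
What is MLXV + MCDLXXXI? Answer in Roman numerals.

MLXV = 1065
MCDLXXXI = 1481
1065 + 1481 = 2546

MMDXLVI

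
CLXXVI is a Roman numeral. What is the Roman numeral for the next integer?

CLXXVI = 176, so the next integer is 176 + 1 = 177

CLXXVII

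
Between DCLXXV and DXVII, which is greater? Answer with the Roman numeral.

DCLXXV = 675
DXVII = 517
675 is larger

DCLXXV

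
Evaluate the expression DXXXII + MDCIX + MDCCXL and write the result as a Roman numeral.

DXXXII = 532, MDCIX = 1609, MDCCXL = 1740
532 + 1609 = 2141
2141 + 1740 = 3881

MMMDCCCLXXXI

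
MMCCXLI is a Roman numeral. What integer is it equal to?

MMCCXLI: M=1000, M=1000, C=100, C=100, XL=40, I=1
1000 + 1000 + 100 + 100 + 40 + 1 = 2241

2241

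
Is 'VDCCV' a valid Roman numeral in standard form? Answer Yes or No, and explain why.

'VDCCV': V should not appear more than once

No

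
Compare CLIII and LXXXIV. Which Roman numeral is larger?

CLIII = 153
LXXXIV = 84
153 is larger

CLIII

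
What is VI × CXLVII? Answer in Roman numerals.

VI = 6
CXLVII = 147
6 × 147 = 882

DCCCLXXXII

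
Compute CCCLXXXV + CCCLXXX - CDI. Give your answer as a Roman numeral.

CCCLXXXV = 385, CCCLXXX = 380, CDI = 401
385 + 380 = 765
765 - 401 = 364

CCCLXIV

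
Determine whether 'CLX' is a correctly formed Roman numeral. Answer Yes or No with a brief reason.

'CLX': Check the rules: uses only the symbols I, V, X, L, C, D, M; no symbol is repeated more than three times in a row; V, L and D each appear at most once; no smaller symbol precedes a larger one (values never increase from left to right). Value: C (100) + L (50) + X (10) = 160. So it is a valid standard Roman numeral.

Yes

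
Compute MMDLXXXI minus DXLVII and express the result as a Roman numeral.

MMDLXXXI = 2581
DXLVII = 547
2581 - 547 = 2034

MMXXXIV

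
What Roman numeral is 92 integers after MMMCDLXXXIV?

MMMCDLXXXIV = 3484
3484 + 92 = 3576

MMMDLXXVI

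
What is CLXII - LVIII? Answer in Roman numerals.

CLXII = 162
LVIII = 58
162 - 58 = 104

CIV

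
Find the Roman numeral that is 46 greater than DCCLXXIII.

DCCLXXIII = 773
773 + 46 = 819

DCCCXIX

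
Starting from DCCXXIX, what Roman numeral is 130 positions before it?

DCCXXIX = 729
729 - 130 = 599

DXCIX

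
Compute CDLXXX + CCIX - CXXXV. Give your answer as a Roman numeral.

CDLXXX = 480, CCIX = 209, CXXXV = 135
480 + 209 = 689
689 - 135 = 554

DLIV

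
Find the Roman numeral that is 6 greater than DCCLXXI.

DCCLXXI = 771
771 + 6 = 777

DCCLXXVII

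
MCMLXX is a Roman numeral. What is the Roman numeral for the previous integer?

MCMLXX = 1970, so the previous integer is 1970 - 1 = 1969

MCMLXIX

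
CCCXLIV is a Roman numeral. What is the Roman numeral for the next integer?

CCCXLIV = 344, so the next integer is 344 + 1 = 345

CCCXLV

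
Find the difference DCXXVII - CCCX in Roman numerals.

DCXXVII = 627
CCCX = 310
627 - 310 = 317

CCCXVII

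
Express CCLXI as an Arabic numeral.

CCLXI: C=100, C=100, L=50, X=10, I=1
100 + 100 + 50 + 10 + 1 = 261

261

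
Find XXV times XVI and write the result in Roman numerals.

XXV = 25
XVI = 16
25 × 16 = 400

CD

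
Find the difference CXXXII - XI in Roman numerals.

CXXXII = 132
XI = 11
132 - 11 = 121

CXXI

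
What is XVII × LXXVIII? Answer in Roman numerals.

XVII = 17
LXXVIII = 78
17 × 78 = 1326

MCCCXXVI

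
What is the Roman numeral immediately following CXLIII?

CXLIII = 143; next is 144

CXLIV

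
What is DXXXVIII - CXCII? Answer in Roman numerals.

DXXXVIII = 538
CXCII = 192
538 - 192 = 346

CCCXLVI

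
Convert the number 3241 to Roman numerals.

Convert 3241 to Roman numerals:
  3241 contains 3×1000 (MMM)
  241 contains 2×100 (CC)
  41 contains 1×40 (XL)
  1 contains 1×1 (I)

MMMCCXLI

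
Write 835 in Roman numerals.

Convert 835 to Roman numerals:
  835 contains 1×500 (D)
  335 contains 3×100 (CCC)
  35 contains 3×10 (XXX)
  5 contains 1×5 (V)

DCCCXXXV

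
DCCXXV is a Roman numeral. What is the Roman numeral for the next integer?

DCCXXV = 725; next is 726

DCCXXVI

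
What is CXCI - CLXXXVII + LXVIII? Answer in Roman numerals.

CXCI = 191, CLXXXVII = 187, LXVIII = 68
191 - 187 = 4
4 + 68 = 72

LXXII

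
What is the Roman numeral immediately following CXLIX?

CXLIX = 149; next is 150

CL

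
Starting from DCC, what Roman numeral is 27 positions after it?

DCC = 700
700 + 27 = 727

DCCXXVII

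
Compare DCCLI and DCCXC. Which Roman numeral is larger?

DCCLI = 751
DCCXC = 790
790 is larger

DCCXC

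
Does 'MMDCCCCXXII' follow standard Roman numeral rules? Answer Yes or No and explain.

'MMDCCCCXXII': More than 3 consecutive C's

No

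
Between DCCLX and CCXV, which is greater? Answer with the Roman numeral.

DCCLX = 760
CCXV = 215
760 is larger

DCCLX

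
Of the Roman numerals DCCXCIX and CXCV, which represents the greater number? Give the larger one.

DCCXCIX = 799
CXCV = 195
799 is larger

DCCXCIX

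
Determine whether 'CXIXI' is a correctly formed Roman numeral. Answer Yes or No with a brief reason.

'CXIXI': I cannot come right after the subtractive pair IX: once I is subtracted in IX, the next symbol must be smaller than I

No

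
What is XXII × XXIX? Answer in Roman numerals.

XXII = 22
XXIX = 29
22 × 29 = 638

DCXXXVIII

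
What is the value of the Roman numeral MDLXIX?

MDLXIX: M=1000, D=500, L=50, X=10, IX=9
1000 + 500 + 50 + 10 + 9 = 1569

1569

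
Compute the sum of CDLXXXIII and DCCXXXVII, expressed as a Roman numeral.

CDLXXXIII = 483
DCCXXXVII = 737
483 + 737 = 1220

MCCXX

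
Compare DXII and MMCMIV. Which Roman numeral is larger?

DXII = 512
MMCMIV = 2904
2904 is larger

MMCMIV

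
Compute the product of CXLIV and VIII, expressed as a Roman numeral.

CXLIV = 144
VIII = 8
144 × 8 = 1152

MCLII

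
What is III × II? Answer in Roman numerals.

III = 3
II = 2
3 × 2 = 6

VI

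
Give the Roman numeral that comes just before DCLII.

DCLII = 652; previous is 651

DCLI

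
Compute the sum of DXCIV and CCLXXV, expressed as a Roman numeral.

DXCIV = 594
CCLXXV = 275
594 + 275 = 869

DCCCLXIX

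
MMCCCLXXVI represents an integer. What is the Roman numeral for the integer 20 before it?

MMCCCLXXVI = 2376
2376 - 20 = 2356

MMCCCLVI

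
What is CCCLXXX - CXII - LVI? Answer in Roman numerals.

CCCLXXX = 380, CXII = 112, LVI = 56
380 - 112 = 268
268 - 56 = 212

CCXII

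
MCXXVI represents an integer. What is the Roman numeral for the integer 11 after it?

MCXXVI = 1126
1126 + 11 = 1137

MCXXXVII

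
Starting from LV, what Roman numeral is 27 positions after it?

LV = 55
55 + 27 = 82

LXXXII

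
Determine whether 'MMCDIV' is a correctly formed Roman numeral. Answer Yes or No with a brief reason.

'MMCDIV': Check the rules: uses only the symbols I, V, X, L, C, D, M; no symbol is repeated more than three times in a row; V, L and D each appear at most once; the only places a smaller symbol precedes a larger one are the allowed subtractive pairs CD, IV, the symbol right after such a pair (if any) is smaller than the pair's first symbol, and otherwise the values never increase from left to right. Value: M (1000) + M (1000) + CD (400) + IV (4) = 2404. So it is a valid standard Roman numeral.

Yes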